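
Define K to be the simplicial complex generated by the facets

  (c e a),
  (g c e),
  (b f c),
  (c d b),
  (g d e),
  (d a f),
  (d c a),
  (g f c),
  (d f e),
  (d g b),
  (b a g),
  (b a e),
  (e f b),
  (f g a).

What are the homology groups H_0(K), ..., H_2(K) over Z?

Take the total order a < b < c < d < e < f < g on the vertex set. Then K (dimension 2) consists of the simplices:

  0-simplices (7): a, b, c, d, e, f, g
  1-simplices (21): ab, ac, ad, ae, af, ag, bc, bd, be, bf, bg, cd, ce, cf, cg, de, df, dg, ef, eg, fg
  2-simplices (14): abe, abg, acd, ace, adf, afg, bcd, bcf, bdg, bef, ceg, cfg, def, deg

Hence C_0 ≅ Z^7, C_1 ≅ Z^21, C_2 ≅ Z^14.

∂_1: C_1 → C_0 sends each edge [p,q] (with p < q) to q − p. For instance
  ∂ce = e − c.
The 7×21 boundary matrix has rank 6 and Smith normal form diag(1,1,1,1,1,1).

Boundary ∂_2: C_2 → C_1 acts by ∂[p,q,r] = [q,r] − [p,r] + [p,q]. For instance
  ∂adf = df − af + ad,
  ∂afg = fg − ag + af.
This gives a 21×14 integer matrix of rank 13; reducing to Smith normal form yields diagonal entries (1,1,1,1,1,1,1,1,1,1,1,1,1).

From H_k ≅ ker(∂_k) / im(∂_{k+1}) we obtain:

  H_0: rank C_0 − rank ∂_1 = 7 − 6 = 1, and the invariant factors of ∂_1 are all 1, so H_0 = Z.
  H_1: rank ker ∂_1 − rank ∂_2 = (21 − 6) − 13 = 2, and the invariant factors of ∂_2 are all 1, so H_1 = Z^2.
  H_2: rank ker ∂_2 − rank ∂_3 = (14 − 13) − 0 = 1, and there is no ∂_3, so H_2 = Z.

(K is a triangulation of the torus T^2.)

H_0 = Z,  H_1 = Z^2,  H_2 = Z.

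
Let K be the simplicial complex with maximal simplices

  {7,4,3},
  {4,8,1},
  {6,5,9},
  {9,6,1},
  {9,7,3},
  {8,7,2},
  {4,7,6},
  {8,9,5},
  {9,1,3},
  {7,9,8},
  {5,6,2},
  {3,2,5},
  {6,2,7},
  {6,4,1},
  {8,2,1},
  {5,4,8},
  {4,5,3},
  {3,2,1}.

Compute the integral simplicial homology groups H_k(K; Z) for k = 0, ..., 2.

H_0 = Z,  H_1 = Z^2,  H_2 = Z.

Order the vertices as 1 < 2 < 3 < 4 < 5 < 6 < 7 < 8 < 9. Listing each simplex with vertices in this order, K has dimension 2 with simplices:

  0-simplices (9): [1], [2], [3], [4], [5], [6], [7], [8], [9]
  1-simplices (27): (27 of them)
  2-simplices (18): [1,2,3], [1,2,8], [1,3,9], [1,4,6], [1,4,8], [1,6,9], [2,3,5], [2,5,6], [2,6,7], [2,7,8], [3,4,5], [3,4,7], [3,7,9], [4,5,8], [4,6,7], [5,6,9], [5,8,9], [7,8,9]

Hence C_0 ≅ Z^9, C_1 ≅ Z^27, C_2 ≅ Z^18.

The boundary map ∂_1: C_1 → C_0 is given by ∂[p,q] = [q] − [p].
This gives a 9×27 integer matrix of rank 8; reducing to Smith normal form yields diagonal entries (1,1,1,1,1,1,1,1).

∂_2: C_2 → C_1 acts by ∂[p,q,r] = [q,r] − [p,r] + [p,q]. For instance
  ∂[3,7,9] = [7,9] − [3,9] + [3,7],
  ∂[1,2,8] = [2,8] − [1,8] + [1,2].
This gives a 27×18 integer matrix of rank 17; reducing to Smith normal form yields diagonal entries (1,1,1,1,1,1,1,1,1,1,1,1,1,1,1,1,1).

Reading off H_k = ker ∂_k / im ∂_{k+1}:

  H_0: rank C_0 − rank ∂_1 = 9 − 8 = 1, and the invariant factors of ∂_1 are all 1, so H_0 ≅ Z.
  H_1: rank ker ∂_1 − rank ∂_2 = (27 − 8) − 17 = 2, and the invariant factors of ∂_2 are all 1, so H_1 ≅ Z^2.
  H_2: rank ker ∂_2 − rank ∂_3 = (18 − 17) − 0 = 1, and there is no ∂_3, so H_2 ≅ Z.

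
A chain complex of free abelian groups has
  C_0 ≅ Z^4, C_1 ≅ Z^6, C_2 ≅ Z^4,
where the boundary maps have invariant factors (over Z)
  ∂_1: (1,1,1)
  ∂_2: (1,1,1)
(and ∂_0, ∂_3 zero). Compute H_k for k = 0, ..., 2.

H_0 = Z,  H_1 = 0,  H_2 = Z.

H_0: b_0 = 4 − 0 − 3 = 1; torsion from ∂_1 factors > 1: none. So H_0 = Z.
H_1: b_1 = 6 − 3 − 3 = 0; torsion from ∂_2 factors > 1: none. So H_1 = 0.
H_2: b_2 = 4 − 3 − 0 = 1; torsion from ∂_3 factors > 1: none. So H_2 = Z.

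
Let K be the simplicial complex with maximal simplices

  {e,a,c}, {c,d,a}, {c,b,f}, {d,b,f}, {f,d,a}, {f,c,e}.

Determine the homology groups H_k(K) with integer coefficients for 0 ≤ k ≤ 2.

H_0 = Z,  H_1 = Z,  H_2 = 0.

Order the vertices as a < b < c < d < e < f. Listing each simplex with vertices in this order, K has dimension 2 with simplices:

  0-simplices (6): a, b, c, d, e, f
  1-simplices (12): ac, ad, ae, af, bc, bd, bf, cd, ce, cf, df, ef
  2-simplices (6): acd, ace, adf, bcf, bdf, cef

giving chain groups C_0 ≅ Z^6, C_1 ≅ Z^12, C_2 ≅ Z^6.

Boundary ∂_1: C_1 → C_0 sends each edge [p,q] (with p < q) to q − p.
The 6×12 boundary matrix has rank 5 and Smith normal form diag(1,1,1,1,1).

∂_2: C_2 → C_1 maps a triangle to the signed sum of its edges. For instance
  ∂cef = ef − cf + ce,
  ∂bdf = df − bf + bd.
The 12×6 boundary matrix has rank 6 and Smith normal form diag(1,1,1,1,1,1).

Reading off H_k = ker ∂_k / im ∂_{k+1}:

  H_0: rank C_0 − rank ∂_1 = 6 − 5 = 1, and the invariant factors of ∂_1 are all 1, so H_0 = Z.
  H_1: rank ker ∂_1 − rank ∂_2 = (12 − 5) − 6 = 1, and the invariant factors of ∂_2 are all 1, so H_1 = Z.
  H_2: rank ker ∂_2 − rank ∂_3 = (6 − 6) − 0 = 0, and there is no ∂_3, so H_2 = 0.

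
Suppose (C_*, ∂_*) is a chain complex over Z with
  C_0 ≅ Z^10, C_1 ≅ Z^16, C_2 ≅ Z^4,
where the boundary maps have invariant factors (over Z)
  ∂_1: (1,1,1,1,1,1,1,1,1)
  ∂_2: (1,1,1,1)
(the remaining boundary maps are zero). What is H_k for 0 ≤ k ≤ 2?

H_0: b_0 = 10 − 0 − 9 = 1; torsion from ∂_1 factors > 1: none. So H_0 = Z.
H_1: b_1 = 16 − 9 − 4 = 3; torsion from ∂_2 factors > 1: none. So H_1 = Z^3.
H_2: b_2 = 4 − 4 − 0 = 0; torsion from ∂_3 factors > 1: none. So H_2 = 0.

H_0 = Z,  H_1 = Z^3,  H_2 = 0.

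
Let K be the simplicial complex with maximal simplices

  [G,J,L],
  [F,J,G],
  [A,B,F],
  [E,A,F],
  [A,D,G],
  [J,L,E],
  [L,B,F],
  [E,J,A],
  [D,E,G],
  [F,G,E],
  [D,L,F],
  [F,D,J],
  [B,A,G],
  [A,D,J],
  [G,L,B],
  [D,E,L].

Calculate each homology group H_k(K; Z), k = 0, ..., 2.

K has 8 vertices, 24 edges, 16 triangles.
rank ∂_0 = 0, rank ∂_1 = 7 ⇒ b_0 = 8 − 0 − 7 = 1; all invariant factors of ∂_1 are 1 so no torsion. So H_0 = Z.
rank ∂_1 = 7, rank ∂_2 = 15 ⇒ b_1 = 24 − 7 − 15 = 2; all invariant factors of ∂_2 are 1 so no torsion. So H_1 = Z^2.
rank ∂_2 = 15, rank ∂_3 = 0 ⇒ b_2 = 16 − 15 − 0 = 1. So H_2 = Z.

H_0 = Z,  H_1 = Z^2,  H_2 = Z.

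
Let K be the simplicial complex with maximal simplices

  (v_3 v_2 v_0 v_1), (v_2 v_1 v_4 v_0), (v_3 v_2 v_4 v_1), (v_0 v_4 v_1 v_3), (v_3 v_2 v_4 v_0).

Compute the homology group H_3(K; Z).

Take the total order v_0 < v_1 < v_2 < v_3 < v_4 on the vertex set. Then K (dimension 3) consists of the simplices:

  0-simplices (5): [v_0], [v_1], [v_2], [v_3], [v_4]
  1-simplices (10): [v_0,v_1], [v_0,v_2], [v_0,v_3], [v_0,v_4], [v_1,v_2], [v_1,v_3], [v_1,v_4], [v_2,v_3], [v_2,v_4], [v_3,v_4]
  2-simplices (10): [v_0,v_1,v_2], [v_0,v_1,v_3], [v_0,v_1,v_4], [v_0,v_2,v_3], [v_0,v_2,v_4], [v_0,v_3,v_4], [v_1,v_2,v_3], [v_1,v_2,v_4], [v_1,v_3,v_4], [v_2,v_3,v_4]
  3-simplices (5): [v_0,v_1,v_2,v_3], [v_0,v_1,v_2,v_4], [v_0,v_1,v_3,v_4], [v_0,v_2,v_3,v_4], [v_1,v_2,v_3,v_4]

giving chain groups C_0 ≅ Z^5, C_1 ≅ Z^10, C_2 ≅ Z^10, C_3 ≅ Z^5.

The boundary map ∂_1: C_1 → C_0 is given by ∂[p,q] = [q] − [p].
This gives a 5×10 integer matrix of rank 4; reducing to Smith normal form yields diagonal entries (1,1,1,1).

The boundary map ∂_2: C_2 → C_1 sends each 2-simplex [p,q,r] to [q,r] − [p,r] + [p,q]. For instance
  ∂[v_0,v_1,v_2] = [v_1,v_2] − [v_0,v_2] + [v_0,v_1],
  ∂[v_1,v_2,v_3] = [v_2,v_3] − [v_1,v_3] + [v_1,v_2].
As a 10×10 matrix over Z this has rank 6, with invariant factors (1,1,1,1,1,1).

Boundary ∂_3: C_3 → C_2 sends each 3-simplex σ to the alternating sum Σ_i (−1)^i (σ with its i-th vertex removed). For instance
  ∂[v_0,v_1,v_3,v_4] = [v_1,v_3,v_4] − [v_0,v_3,v_4] + [v_0,v_1,v_4] − [v_0,v_1,v_3],
  ∂[v_0,v_1,v_2,v_4] = [v_1,v_2,v_4] − [v_0,v_2,v_4] + [v_0,v_1,v_4] − [v_0,v_1,v_2].
The 10×5 boundary matrix has rank 4 and Smith normal form diag(1,1,1,1).

Now H_k = ker ∂_k / im ∂_{k+1}, so:

  H_3: rank ker ∂_3 − rank ∂_4 = (5 − 4) − 0 = 1, and there is no ∂_4, so H_3 = Z.

H_3 ≅ Z.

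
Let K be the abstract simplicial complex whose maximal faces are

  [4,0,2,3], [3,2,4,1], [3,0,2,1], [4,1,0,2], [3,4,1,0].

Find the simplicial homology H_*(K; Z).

H_0 ≅ Z,  H_1 = 0,  H_2 = 0,  H_3 ≅ Z.

We work with the vertex ordering 0 < 1 < 2 < 3 < 4. The simplices of K, each written with vertices in increasing order, are:

  0-simplices (5): [0], [1], [2], [3], [4]
  1-simplices (10): [0,1], [0,2], [0,3], [0,4], [1,2], [1,3], [1,4], [2,3], [2,4], [3,4]
  2-simplices (10): [0,1,2], [0,1,3], [0,1,4], [0,2,3], [0,2,4], [0,3,4], [1,2,3], [1,2,4], [1,3,4], [2,3,4]
  3-simplices (5): [0,1,2,3], [0,1,2,4], [0,1,3,4], [0,2,3,4], [1,2,3,4]

so the chain groups are C_0 ≅ Z^5, C_1 ≅ Z^10, C_2 ≅ Z^10, C_3 ≅ Z^5.

∂_1: C_1 → C_0 is given by ∂[p,q] = [q] − [p]. For instance
  ∂[0,2] = [2] − [0].
This gives a 5×10 integer matrix of rank 4; reducing to Smith normal form yields diagonal entries (1,1,1,1).

The boundary map ∂_2: C_2 → C_1 acts by ∂[p,q,r] = [q,r] − [p,r] + [p,q]. For instance
  ∂[1,3,4] = [3,4] − [1,4] + [1,3],
  ∂[0,1,2] = [1,2] − [0,2] + [0,1].
This gives a 10×10 integer matrix of rank 6; reducing to Smith normal form yields diagonal entries (1,1,1,1,1,1).

Boundary ∂_3: C_3 → C_2 sends each 3-simplex σ to the alternating sum Σ_i (−1)^i (σ with its i-th vertex removed). For instance
  ∂[1,2,3,4] = [2,3,4] − [1,3,4] + [1,2,4] − [1,2,3],
  ∂[0,1,2,3] = [1,2,3] − [0,2,3] + [0,1,3] − [0,1,2].
This gives a 10×5 integer matrix of rank 4; reducing to Smith normal form yields diagonal entries (1,1,1,1).

Now H_k = ker ∂_k / im ∂_{k+1}, so:

  H_0: rank C_0 − rank ∂_1 = 5 − 4 = 1, and the invariant factors of ∂_1 are all 1, so H_0 ≅ Z.
  H_1: rank ker ∂_1 − rank ∂_2 = (10 − 4) − 6 = 0, and the invariant factors of ∂_2 are all 1, so H_1 ≅ 0.
  H_2: rank ker ∂_2 − rank ∂_3 = (10 − 6) − 4 = 0, and the invariant factors of ∂_3 are all 1, so H_2 ≅ 0.
  H_3: rank ker ∂_3 − rank ∂_4 = (5 − 4) − 0 = 1, and there is no ∂_4, so H_3 ≅ Z.

As a check, the Euler characteristic is 5 − 10 + 10 − 5 = 0, which agrees with 1 − 0 + 0 − 1 = 0.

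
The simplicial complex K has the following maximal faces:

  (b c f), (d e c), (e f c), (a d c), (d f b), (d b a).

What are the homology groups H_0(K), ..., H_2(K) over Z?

H_0 ≅ Z,  H_1 ≅ Z,  H_2 = 0.

We work with the vertex ordering a < b < c < d < e < f. The simplices of K, each written with vertices in increasing order, are:

  0-simplices (6): a, b, c, d, e, f
  1-simplices (12): ab, ac, ad, bc, bd, bf, cd, ce, cf, de, df, ef
  2-simplices (6): abd, acd, bcf, bdf, cde, cef

so the chain groups are C_0 ≅ Z^6, C_1 ≅ Z^12, C_2 ≅ Z^6.

Boundary ∂_1: C_1 → C_0 maps an edge to its endpoints' difference, ∂[p,q] = q − p.
This gives a 6×12 integer matrix of rank 5; reducing to Smith normal form yields diagonal entries (1,1,1,1,1).

The boundary map ∂_2: C_2 → C_1 sends each 2-simplex [p,q,r] to [q,r] − [p,r] + [p,q]. For instance
  ∂cef = ef − cf + ce,
  ∂acd = cd − ad + ac.
The 12×6 boundary matrix has rank 6 and Smith normal form diag(1,1,1,1,1,1).

Computing H_k = (kernel of ∂_k) / (image of ∂_{k+1}):

  H_0: rank C_0 − rank ∂_1 = 6 − 5 = 1, and the invariant factors of ∂_1 are all 1, so H_0 = Z.
  H_1: rank ker ∂_1 − rank ∂_2 = (12 − 5) − 6 = 1, and the invariant factors of ∂_2 are all 1, so H_1 = Z.
  H_2: rank ker ∂_2 − rank ∂_3 = (6 − 6) − 0 = 0, and there is no ∂_3, so H_2 = 0.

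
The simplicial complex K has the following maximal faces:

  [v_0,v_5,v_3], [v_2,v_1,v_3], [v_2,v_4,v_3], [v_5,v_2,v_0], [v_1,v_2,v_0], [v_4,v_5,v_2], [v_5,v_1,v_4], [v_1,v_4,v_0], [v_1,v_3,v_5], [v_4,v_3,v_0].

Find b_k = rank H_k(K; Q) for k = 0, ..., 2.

Order the vertices as v_0 < v_1 < v_2 < v_3 < v_4 < v_5. Listing each simplex with vertices in this order, K has dimension 2 with simplices:

  0-simplices (6): [v_0], [v_1], [v_2], [v_3], [v_4], [v_5]
  1-simplices (15): (15 of them)
  2-simplices (10): [v_0,v_1,v_2], [v_0,v_1,v_4], [v_0,v_2,v_5], [v_0,v_3,v_4], [v_0,v_3,v_5], [v_1,v_2,v_3], [v_1,v_3,v_5], [v_1,v_4,v_5], [v_2,v_3,v_4], [v_2,v_4,v_5]

so the chain groups are C_0 ≅ Z^6, C_1 ≅ Z^15, C_2 ≅ Z^10.

The boundary map ∂_1: C_1 → C_0 maps an edge to its endpoints' difference, ∂[p,q] = q − p. For instance
  ∂[v_3,v_5] = [v_5] − [v_3].
This gives a 6×15 integer matrix of rank 5; reducing to Smith normal form yields diagonal entries (1,1,1,1,1).

The boundary map ∂_2: C_2 → C_1 acts by ∂[p,q,r] = [q,r] − [p,r] + [p,q]. For instance
  ∂[v_1,v_2,v_3] = [v_2,v_3] − [v_1,v_3] + [v_1,v_2],
  ∂[v_2,v_4,v_5] = [v_4,v_5] − [v_2,v_5] + [v_2,v_4].
The resulting 15×10 matrix has rank 10, and its Smith normal form has invariant factors (1,1,1,1,1,1,1,1,1,2).

Reading off H_k = ker ∂_k / im ∂_{k+1}:

  H_0: rank C_0 − rank ∂_1 = 6 − 5 = 1, and the invariant factors of ∂_1 are all 1, so H_0 ≅ Z.
  H_1: rank ker ∂_1 − rank ∂_2 = (15 − 5) − 10 = 0, and ∂_2 has invariant factor 2 > 1, so H_1 ≅ Z/2.
  H_2: rank ker ∂_2 − rank ∂_3 = (10 − 10) − 0 = 0, and there is no ∂_3, so H_2 ≅ 0.

Hence the Betti numbers are b_0 = 1, b_1 = 0, b_2 = 0.

b_0 = 1, b_1 = 0, b_2 = 0.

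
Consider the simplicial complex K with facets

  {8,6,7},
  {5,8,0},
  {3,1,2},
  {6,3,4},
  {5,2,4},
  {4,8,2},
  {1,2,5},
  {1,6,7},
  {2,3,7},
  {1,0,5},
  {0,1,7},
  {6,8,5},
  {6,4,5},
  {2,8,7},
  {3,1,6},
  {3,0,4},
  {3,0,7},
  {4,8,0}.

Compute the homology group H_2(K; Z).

H_2 = 0.

K has 9 vertices, 27 edges, 18 triangles.
rank ∂_2 = 18, rank ∂_3 = 0 ⇒ b_2 = 18 − 18 − 0 = 0. So H_2 ≅ 0.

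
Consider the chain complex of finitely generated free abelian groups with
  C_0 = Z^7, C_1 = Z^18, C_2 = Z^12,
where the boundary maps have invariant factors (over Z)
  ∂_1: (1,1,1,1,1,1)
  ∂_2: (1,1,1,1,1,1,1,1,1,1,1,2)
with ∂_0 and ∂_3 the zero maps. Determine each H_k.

H_0: b_0 = 7 − 0 − 6 = 1; torsion from ∂_1 factors > 1: none. So H_0 = Z.
H_1: b_1 = 18 − 6 − 12 = 0; torsion from ∂_2 factors > 1: [2]. So H_1 = Z/2.
H_2: b_2 = 12 − 12 − 0 = 0; torsion from ∂_3 factors > 1: none. So H_2 = 0.

H_0 = Z,  H_1 = Z/2,  H_2 = 0.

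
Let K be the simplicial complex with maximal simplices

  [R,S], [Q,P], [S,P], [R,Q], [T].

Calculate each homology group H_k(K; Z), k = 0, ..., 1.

H_0 ≅ Z^2,  H_1 ≅ Z.

We work with the vertex ordering P < Q < R < S < T. The simplices of K, each written with vertices in increasing order, are:

  0-simplices (5): P, Q, R, S, T
  1-simplices (4): PQ, PS, QR, RS

giving chain groups C_0 ≅ Z^5, C_1 ≅ Z^4.

Boundary ∂_1: C_1 → C_0 is given by ∂[p,q] = [q] − [p].
The resulting 5×4 matrix has rank 3, and its Smith normal form has invariant factors (1,1,1).

Reading off H_k = ker ∂_k / im ∂_{k+1}:

  H_0: rank C_0 − rank ∂_1 = 5 − 3 = 2, and the invariant factors of ∂_1 are all 1, so H_0 = Z^2.
  H_1: rank ker ∂_1 − rank ∂_2 = (4 − 3) − 0 = 1, and there is no ∂_2, so H_1 = Z.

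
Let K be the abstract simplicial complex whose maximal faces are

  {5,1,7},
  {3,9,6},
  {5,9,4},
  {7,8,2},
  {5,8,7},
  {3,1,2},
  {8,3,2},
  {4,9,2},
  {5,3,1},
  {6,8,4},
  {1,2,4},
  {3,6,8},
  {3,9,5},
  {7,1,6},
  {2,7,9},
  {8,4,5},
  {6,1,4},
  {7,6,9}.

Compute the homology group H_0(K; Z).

H_0 = Z.

Order the vertices as 1 < 2 < 3 < 4 < 5 < 6 < 7 < 8 < 9. Listing each simplex with vertices in this order, K has dimension 2 with simplices:

  0-simplices (9): [1], [2], [3], [4], [5], [6], [7], [8], [9]
  1-simplices (27): (27 of them)
  2-simplices (18): [1,2,3], [1,2,4], [1,3,5], [1,4,6], [1,5,7], [1,6,7], [2,3,8], [2,4,9], [2,7,8], [2,7,9], [3,5,9], [3,6,8], [3,6,9], [4,5,8], [4,5,9], [4,6,8], [5,7,8], [6,7,9]

Hence C_0 ≅ Z^9, C_1 ≅ Z^27, C_2 ≅ Z^18.

The boundary map ∂_1: C_1 → C_0 maps an edge to its endpoints' difference, ∂[p,q] = q − p. For instance
  ∂[5,8] = [8] − [5].
The 9×27 boundary matrix has rank 8 and Smith normal form diag(1,1,1,1,1,1,1,1).

∂_2: C_2 → C_1 acts by ∂[p,q,r] = [q,r] − [p,r] + [p,q]. For instance
  ∂[1,3,5] = [3,5] − [1,5] + [1,3],
  ∂[3,6,9] = [6,9] − [3,9] + [3,6].
As a 27×18 matrix over Z this has rank 17, with invariant factors (1,1,1,1,1,1,1,1,1,1,1,1,1,1,1,1,1).

Reading off H_k = ker ∂_k / im ∂_{k+1}:

  H_0: rank C_0 − rank ∂_1 = 9 − 8 = 1, and the invariant factors of ∂_1 are all 1, so H_0 = Z.

(K is a triangulation of the torus T^2.)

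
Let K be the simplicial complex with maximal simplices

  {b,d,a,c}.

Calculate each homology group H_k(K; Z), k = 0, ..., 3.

H_0 = Z,  H_1 = 0,  H_2 = 0,  H_3 = 0.

Fix the vertex order a < b < c < d and write every simplex with vertices in increasing order. Then dim K = 3 and the simplices of K are:

  0-simplices (4): a, b, c, d
  1-simplices (6): ab, ac, ad, bc, bd, cd
  2-simplices (4): abc, abd, acd, bcd
  3-simplices (1): abcd

Hence C_0 ≅ Z^4, C_1 ≅ Z^6, C_2 ≅ Z^4, C_3 ≅ Z^1.

The boundary map ∂_1: C_1 → C_0 sends each edge [p,q] (with p < q) to q − p. For instance
  ∂ad = d − a.
This gives a 4×6 integer matrix of rank 3; reducing to Smith normal form yields diagonal entries (1,1,1).

Boundary ∂_2: C_2 → C_1 acts by ∂[p,q,r] = [q,r] − [p,r] + [p,q]. For instance
  ∂abd = bd − ad + ab,
  ∂acd = cd − ad + ac.
The 6×4 boundary matrix has rank 3 and Smith normal form diag(1,1,1).

The boundary map ∂_3: C_3 → C_2 sends each 3-simplex σ to the alternating sum Σ_i (−1)^i (σ with its i-th vertex removed). For instance
  ∂abcd = bcd − acd + abd − abc.
This gives a 4×1 integer matrix of rank 1; reducing to Smith normal form yields diagonal entries (1).

From H_k ≅ ker(∂_k) / im(∂_{k+1}) we obtain:

  H_0: rank C_0 − rank ∂_1 = 4 − 3 = 1, and the invariant factors of ∂_1 are all 1, so H_0 ≅ Z.
  H_1: rank ker ∂_1 − rank ∂_2 = (6 − 3) − 3 = 0, and the invariant factors of ∂_2 are all 1, so H_1 ≅ 0.
  H_2: rank ker ∂_2 − rank ∂_3 = (4 − 3) − 1 = 0, and the invariant factors of ∂_3 are all 1, so H_2 ≅ 0.
  H_3: rank ker ∂_3 − rank ∂_4 = (1 − 1) − 0 = 0, and there is no ∂_4, so H_3 ≅ 0.

As a check, the Euler characteristic is 4 − 6 + 4 − 1 = 1, which agrees with 1 − 0 + 0 − 0 = 1.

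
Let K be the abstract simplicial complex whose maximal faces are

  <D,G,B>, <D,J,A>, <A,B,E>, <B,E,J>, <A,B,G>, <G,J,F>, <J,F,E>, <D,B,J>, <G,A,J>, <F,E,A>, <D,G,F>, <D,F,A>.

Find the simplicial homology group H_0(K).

K has 7 vertices, 18 edges, 12 triangles.
rank ∂_0 = 0, rank ∂_1 = 6 ⇒ b_0 = 7 − 0 − 6 = 1; all invariant factors of ∂_1 are 1 so no torsion. So H_0 ≅ Z.

H_0 = Z.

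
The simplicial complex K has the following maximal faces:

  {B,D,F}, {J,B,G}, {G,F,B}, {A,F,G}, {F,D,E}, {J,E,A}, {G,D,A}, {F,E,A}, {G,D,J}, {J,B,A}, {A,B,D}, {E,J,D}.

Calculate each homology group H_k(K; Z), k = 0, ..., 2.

H_0 = Z,  H_1 = Z/2Z,  H_2 = 0.

Fix the vertex order A < B < D < E < F < G < J and write every simplex with vertices in increasing order. Then dim K = 2 and the simplices of K are:

  0-simplices (7): A, B, D, E, F, G, J
  1-simplices (18): AB, AD, AE, AF, AG, AJ, BD, BF, BG, BJ, DE, DF, DG, DJ, EF, EJ, FG, GJ
  2-simplices (12): ABD, ABJ, ADG, AEF, AEJ, AFG, BDF, BFG, BGJ, DEF, DEJ, DGJ

giving chain groups C_0 ≅ Z^7, C_1 ≅ Z^18, C_2 ≅ Z^12.

The boundary map ∂_1: C_1 → C_0 is given by ∂[p,q] = [q] − [p]. For instance
  ∂GJ = J − G.
This gives a 7×18 integer matrix of rank 6; reducing to Smith normal form yields diagonal entries (1,1,1,1,1,1).

The boundary map ∂_2: C_2 → C_1 maps a triangle to the signed sum of its edges. For instance
  ∂AFG = FG − AG + AF,
  ∂BDF = DF − BF + BD.
This gives a 18×12 integer matrix of rank 12; reducing to Smith normal form yields diagonal entries (1,1,1,1,1,1,1,1,1,1,1,2).

Computing H_k = (kernel of ∂_k) / (image of ∂_{k+1}):

  H_0: rank C_0 − rank ∂_1 = 7 − 6 = 1, and the invariant factors of ∂_1 are all 1, so H_0 ≅ Z.
  H_1: rank ker ∂_1 − rank ∂_2 = (18 − 6) − 12 = 0, and ∂_2 has invariant factor 2 > 1, so H_1 ≅ Z/2Z.
  H_2: rank ker ∂_2 − rank ∂_3 = (12 − 12) − 0 = 0, and there is no ∂_3, so H_2 ≅ 0.

As a check, the Euler characteristic is 7 − 18 + 12 = 1, which agrees with 1 − 0 + 0 = 1.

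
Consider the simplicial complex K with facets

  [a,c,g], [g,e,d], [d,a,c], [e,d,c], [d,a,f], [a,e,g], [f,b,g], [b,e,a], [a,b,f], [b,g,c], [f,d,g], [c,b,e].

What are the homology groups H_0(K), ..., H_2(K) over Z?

We work with the vertex ordering a < b < c < d < e < f < g. The simplices of K, each written with vertices in increasing order, are:

  0-simplices (7): a, b, c, d, e, f, g
  1-simplices (18): ab, ac, ad, ae, af, ag, bc, be, bf, bg, cd, ce, cg, de, df, dg, eg, fg
  2-simplices (12): abe, abf, acd, acg, adf, aeg, bce, bcg, bfg, cde, deg, dfg

giving chain groups C_0 ≅ Z^7, C_1 ≅ Z^18, C_2 ≅ Z^12.

∂_1: C_1 → C_0 sends each edge [p,q] (with p < q) to q − p.
The 7×18 boundary matrix has rank 6 and Smith normal form diag(1,1,1,1,1,1).

∂_2: C_2 → C_1 sends each 2-simplex [p,q,r] to [q,r] − [p,r] + [p,q]. For instance
  ∂cde = de − ce + cd,
  ∂bce = ce − be + bc.
This gives a 18×12 integer matrix of rank 12; reducing to Smith normal form yields diagonal entries (1,1,1,1,1,1,1,1,1,1,1,2).

Computing H_k = (kernel of ∂_k) / (image of ∂_{k+1}):

  H_0: rank C_0 − rank ∂_1 = 7 − 6 = 1, and the invariant factors of ∂_1 are all 1, so H_0 = Z.
  H_1: rank ker ∂_1 − rank ∂_2 = (18 − 6) − 12 = 0, and ∂_2 has invariant factor 2 > 1, so H_1 = Z/2Z.
  H_2: rank ker ∂_2 − rank ∂_3 = (12 − 12) − 0 = 0, and there is no ∂_3, so H_2 = 0.

H_0 ≅ Z,  H_1 ≅ Z/2Z,  H_2 = 0.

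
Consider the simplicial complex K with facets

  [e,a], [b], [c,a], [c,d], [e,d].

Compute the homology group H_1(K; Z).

K has 5 vertices, 4 edges.
rank ∂_1 = 3, rank ∂_2 = 0 ⇒ b_1 = 4 − 3 − 0 = 1. So H_1 ≅ Z.

H_1 ≅ Z.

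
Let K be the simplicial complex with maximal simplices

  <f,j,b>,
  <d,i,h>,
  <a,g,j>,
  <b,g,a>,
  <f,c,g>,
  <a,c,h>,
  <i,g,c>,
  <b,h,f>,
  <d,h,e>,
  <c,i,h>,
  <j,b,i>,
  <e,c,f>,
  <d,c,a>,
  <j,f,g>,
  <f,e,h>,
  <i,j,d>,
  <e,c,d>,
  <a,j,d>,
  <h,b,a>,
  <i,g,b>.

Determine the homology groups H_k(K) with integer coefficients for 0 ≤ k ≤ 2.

K has 10 vertices, 30 edges, 20 triangles.
rank ∂_0 = 0, rank ∂_1 = 9 ⇒ b_0 = 10 − 0 − 9 = 1; all invariant factors of ∂_1 are 1 so no torsion. So H_0 = Z.
rank ∂_1 = 9, rank ∂_2 = 20 ⇒ b_1 = 30 − 9 − 20 = 1; ∂_2 has invariant factor(s) [2] giving torsion. So H_1 = Z ⊕ Z/2Z.
rank ∂_2 = 20, rank ∂_3 = 0 ⇒ b_2 = 20 − 20 − 0 = 0. So H_2 = 0.

H_0 = Z,  H_1 = Z ⊕ Z/2Z,  H_2 = 0.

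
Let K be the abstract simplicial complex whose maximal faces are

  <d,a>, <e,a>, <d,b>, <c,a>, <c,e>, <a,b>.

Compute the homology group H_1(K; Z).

H_1 = Z^2.

We work with the vertex ordering a < b < c < d < e. The simplices of K, each written with vertices in increasing order, are:

  0-simplices (5): a, b, c, d, e
  1-simplices (6): ab, ac, ad, ae, bd, ce

Hence C_0 ≅ Z^5, C_1 ≅ Z^6.

∂_1: C_1 → C_0 is given by ∂[p,q] = [q] − [p].
This gives a 5×6 integer matrix of rank 4; reducing to Smith normal form yields diagonal entries (1,1,1,1).

Now H_k = ker ∂_k / im ∂_{k+1}, so:

  H_1: rank ker ∂_1 − rank ∂_2 = (6 − 4) − 0 = 2, and there is no ∂_2, so H_1 = Z^2.

(K is a triangulation of a wedge of 2 circles.)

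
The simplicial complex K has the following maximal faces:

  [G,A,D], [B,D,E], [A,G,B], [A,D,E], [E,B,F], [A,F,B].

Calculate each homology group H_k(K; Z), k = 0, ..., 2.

Take the total order A < B < D < E < F < G on the vertex set. Then K (dimension 2) consists of the simplices:

  0-simplices (6): A, B, D, E, F, G
  1-simplices (12): AB, AD, AE, AF, AG, BD, BE, BF, BG, DE, DG, EF
  2-simplices (6): ABF, ABG, ADE, ADG, BDE, BEF

Hence C_0 ≅ Z^6, C_1 ≅ Z^12, C_2 ≅ Z^6.

∂_1: C_1 → C_0 is given by ∂[p,q] = [q] − [p]. For instance
  ∂BG = G − B.
The 6×12 boundary matrix has rank 5 and Smith normal form diag(1,1,1,1,1).

∂_2: C_2 → C_1 sends each 2-simplex [p,q,r] to [q,r] − [p,r] + [p,q]. For instance
  ∂ABG = BG − AG + AB,
  ∂ABF = BF − AF + AB.
The resulting 12×6 matrix has rank 6, and its Smith normal form has invariant factors (1,1,1,1,1,1).

Now H_k = ker ∂_k / im ∂_{k+1}, so:

  H_0: rank C_0 − rank ∂_1 = 6 − 5 = 1, and the invariant factors of ∂_1 are all 1, so H_0 ≅ Z.
  H_1: rank ker ∂_1 − rank ∂_2 = (12 − 5) − 6 = 1, and the invariant factors of ∂_2 are all 1, so H_1 ≅ Z.
  H_2: rank ker ∂_2 − rank ∂_3 = (6 − 6) − 0 = 0, and there is no ∂_3, so H_2 ≅ 0.

As a check, the Euler characteristic is 6 − 12 + 6 = 0, which agrees with 1 − 1 + 0 = 0.
(K is a triangulation of the cylinder S^1 x I.)

H_0 = Z,  H_1 = Z,  H_2 = 0.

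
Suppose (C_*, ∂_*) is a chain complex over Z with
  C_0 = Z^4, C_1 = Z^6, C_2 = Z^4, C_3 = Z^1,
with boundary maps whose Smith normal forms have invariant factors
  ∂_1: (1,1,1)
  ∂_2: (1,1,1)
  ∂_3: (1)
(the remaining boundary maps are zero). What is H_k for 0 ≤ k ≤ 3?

H_0: b_0 = 4 − 0 − 3 = 1; torsion from ∂_1 factors > 1: none. So H_0 = Z.
H_1: b_1 = 6 − 3 − 3 = 0; torsion from ∂_2 factors > 1: none. So H_1 = 0.
H_2: b_2 = 4 − 3 − 1 = 0; torsion from ∂_3 factors > 1: none. So H_2 = 0.
H_3: b_3 = 1 − 1 − 0 = 0; torsion from ∂_4 factors > 1: none. So H_3 = 0.

H_0 = Z,  H_1 = 0,  H_2 = 0,  H_3 = 0.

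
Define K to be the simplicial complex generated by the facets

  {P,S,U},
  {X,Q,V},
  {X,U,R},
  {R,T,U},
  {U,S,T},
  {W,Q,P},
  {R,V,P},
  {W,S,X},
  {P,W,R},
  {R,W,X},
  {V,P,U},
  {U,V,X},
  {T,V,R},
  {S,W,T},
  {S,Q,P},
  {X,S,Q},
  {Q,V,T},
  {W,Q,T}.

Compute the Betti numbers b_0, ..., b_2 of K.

Order the vertices as P < Q < R < S < T < U < V < W < X. Listing each simplex with vertices in this order, K has dimension 2 with simplices:

  0-simplices (9): P, Q, R, S, T, U, V, W, X
  1-simplices (27): PQ, PR, PS, PU, PV, PW, QS, QT, QV, QW, QX, RT, RU, RV, RW, RX, ST, SU, SW, SX, TU, TV, TW, UV, UX, VX, WX
  2-simplices (18): PQS, PQW, PRV, PRW, PSU, PUV, QSX, QTV, QTW, QVX, RTU, RTV, RUX, RWX, STU, STW, SWX, UVX

so the chain groups are C_0 ≅ Z^9, C_1 ≅ Z^27, C_2 ≅ Z^18.

Boundary ∂_1: C_1 → C_0 sends each edge [p,q] (with p < q) to q − p. For instance
  ∂QX = X − Q.
The resulting 9×27 matrix has rank 8, and its Smith normal form has invariant factors (1,1,1,1,1,1,1,1).

∂_2: C_2 → C_1 acts by ∂[p,q,r] = [q,r] − [p,r] + [p,q]. For instance
  ∂PQS = QS − PS + PQ,
  ∂QSX = SX − QX + QS.
This gives a 27×18 integer matrix of rank 18; reducing to Smith normal form yields diagonal entries (1,1,1,1,1,1,1,1,1,1,1,1,1,1,1,1,1,2).

Computing H_k = (kernel of ∂_k) / (image of ∂_{k+1}):

  H_0: rank C_0 − rank ∂_1 = 9 − 8 = 1, and the invariant factors of ∂_1 are all 1, so H_0 ≅ Z.
  H_1: rank ker ∂_1 − rank ∂_2 = (27 − 8) − 18 = 1, and ∂_2 has invariant factor 2 > 1, so H_1 ≅ Z ⊕ Z_2.
  H_2: rank ker ∂_2 − rank ∂_3 = (18 − 18) − 0 = 0, and there is no ∂_3, so H_2 ≅ 0.

Hence the Betti numbers are b_0 = 1, b_1 = 1, b_2 = 0.

b_0 = 1, b_1 = 1, b_2 = 0.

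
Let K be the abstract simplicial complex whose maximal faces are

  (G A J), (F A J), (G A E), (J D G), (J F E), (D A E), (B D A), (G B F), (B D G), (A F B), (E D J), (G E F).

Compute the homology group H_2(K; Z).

H_2 = 0.

K has 7 vertices, 18 edges, 12 triangles.
rank ∂_2 = 12, rank ∂_3 = 0 ⇒ b_2 = 12 − 12 − 0 = 0. So H_2 = 0.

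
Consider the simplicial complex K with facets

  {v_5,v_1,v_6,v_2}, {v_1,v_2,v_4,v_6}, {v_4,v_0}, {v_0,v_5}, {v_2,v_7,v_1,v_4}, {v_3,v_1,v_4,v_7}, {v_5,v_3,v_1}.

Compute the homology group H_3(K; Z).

H_3 ≅ 0.

Order the vertices as v_0 < v_1 < v_2 < v_3 < v_4 < v_5 < v_6 < v_7. Listing each simplex with vertices in this order, K has dimension 3 with simplices:

  0-simplices (8): [v_0], [v_1], [v_2], [v_3], [v_4], [v_5], [v_6], [v_7]
  1-simplices (18): (18 of them)
  2-simplices (14): (14 of them)
  3-simplices (4): [v_1,v_2,v_4,v_6], [v_1,v_2,v_4,v_7], [v_1,v_2,v_5,v_6], [v_1,v_3,v_4,v_7]

giving chain groups C_0 ≅ Z^8, C_1 ≅ Z^18, C_2 ≅ Z^14, C_3 ≅ Z^4.

∂_1: C_1 → C_0 maps an edge to its endpoints' difference, ∂[p,q] = q − p.
As a 8×18 matrix over Z this has rank 7, with invariant factors (1,1,1,1,1,1,1).

The boundary map ∂_2: C_2 → C_1 acts by ∂[p,q,r] = [q,r] − [p,r] + [p,q]. For instance
  ∂[v_1,v_4,v_7] = [v_4,v_7] − [v_1,v_7] + [v_1,v_4],
  ∂[v_1,v_3,v_7] = [v_3,v_7] − [v_1,v_7] + [v_1,v_3].
As a 18×14 matrix over Z this has rank 10, with invariant factors (1,1,1,1,1,1,1,1,1,1).

The boundary map ∂_3: C_3 → C_2 sends each 3-simplex σ to the alternating sum Σ_i (−1)^i (σ with its i-th vertex removed). For instance
  ∂[v_1,v_2,v_5,v_6] = [v_2,v_5,v_6] − [v_1,v_5,v_6] + [v_1,v_2,v_6] − [v_1,v_2,v_5],
  ∂[v_1,v_2,v_4,v_6] = [v_2,v_4,v_6] − [v_1,v_4,v_6] + [v_1,v_2,v_6] − [v_1,v_2,v_4].
As a 14×4 matrix over Z this has rank 4, with invariant factors (1,1,1,1).

Computing H_k = (kernel of ∂_k) / (image of ∂_{k+1}):

  H_3: rank ker ∂_3 − rank ∂_4 = (4 − 4) − 0 = 0, and there is no ∂_4, so H_3 ≅ 0.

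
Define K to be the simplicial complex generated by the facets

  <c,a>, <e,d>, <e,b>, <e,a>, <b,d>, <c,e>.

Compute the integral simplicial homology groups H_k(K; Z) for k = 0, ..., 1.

We work with the vertex ordering a < b < c < d < e. The simplices of K, each written with vertices in increasing order, are:

  0-simplices (5): a, b, c, d, e
  1-simplices (6): ac, ae, bd, be, ce, de

Hence C_0 ≅ Z^5, C_1 ≅ Z^6.

The boundary map ∂_1: C_1 → C_0 is given by ∂[p,q] = [q] − [p].
The 5×6 boundary matrix has rank 4 and Smith normal form diag(1,1,1,1).

Now H_k = ker ∂_k / im ∂_{k+1}, so:

  H_0: rank C_0 − rank ∂_1 = 5 − 4 = 1, and the invariant factors of ∂_1 are all 1, so H_0 ≅ Z.
  H_1: rank ker ∂_1 − rank ∂_2 = (6 − 4) − 0 = 2, and there is no ∂_2, so H_1 ≅ Z^2.

H_0 ≅ Z,  H_1 ≅ Z^2.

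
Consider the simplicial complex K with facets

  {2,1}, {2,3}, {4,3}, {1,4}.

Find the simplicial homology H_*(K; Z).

K has 4 vertices, 4 edges.
rank ∂_0 = 0, rank ∂_1 = 3 ⇒ b_0 = 4 − 0 − 3 = 1; all invariant factors of ∂_1 are 1 so no torsion. So H_0 ≅ Z.
rank ∂_1 = 3, rank ∂_2 = 0 ⇒ b_1 = 4 − 3 − 0 = 1. So H_1 ≅ Z.

H_0 = Z,  H_1 = Z.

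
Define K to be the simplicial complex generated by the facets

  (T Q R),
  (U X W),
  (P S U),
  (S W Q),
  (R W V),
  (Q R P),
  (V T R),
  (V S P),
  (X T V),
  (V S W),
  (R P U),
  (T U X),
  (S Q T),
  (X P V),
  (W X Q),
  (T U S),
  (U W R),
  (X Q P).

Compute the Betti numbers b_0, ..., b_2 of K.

Order the vertices as P < Q < R < S < T < U < V < W < X. Listing each simplex with vertices in this order, K has dimension 2 with simplices:

  0-simplices (9): P, Q, R, S, T, U, V, W, X
  1-simplices (27): PQ, PR, PS, PU, PV, PX, QR, QS, QT, QW, QX, RT, RU, RV, RW, ST, SU, SV, SW, TU, TV, TX, UW, UX, VW, VX, WX
  2-simplices (18): PQR, PQX, PRU, PSU, PSV, PVX, QRT, QST, QSW, QWX, RTV, RUW, RVW, STU, SVW, TUX, TVX, UWX

Hence C_0 ≅ Z^9, C_1 ≅ Z^27, C_2 ≅ Z^18.

∂_1: C_1 → C_0 is given by ∂[p,q] = [q] − [p]. For instance
  ∂PQ = Q − P.
The 9×27 boundary matrix has rank 8 and Smith normal form diag(1,1,1,1,1,1,1,1).

∂_2: C_2 → C_1 acts by ∂[p,q,r] = [q,r] − [p,r] + [p,q]. For instance
  ∂RUW = UW − RW + RU,
  ∂PQR = QR − PR + PQ.
The resulting 27×18 matrix has rank 17, and its Smith normal form has invariant factors (1,1,1,1,1,1,1,1,1,1,1,1,1,1,1,1,1).

Computing H_k = (kernel of ∂_k) / (image of ∂_{k+1}):

  H_0: rank C_0 − rank ∂_1 = 9 − 8 = 1, and the invariant factors of ∂_1 are all 1, so H_0 = Z.
  H_1: rank ker ∂_1 − rank ∂_2 = (27 − 8) − 17 = 2, and the invariant factors of ∂_2 are all 1, so H_1 = Z^2.
  H_2: rank ker ∂_2 − rank ∂_3 = (18 − 17) − 0 = 1, and there is no ∂_3, so H_2 = Z.

As a check, the Euler characteristic is 9 − 27 + 18 = 0, which agrees with 1 − 2 + 1 = 0.

Hence the Betti numbers are b_0 = 1, b_1 = 2, b_2 = 1.

b_0 = 1, b_1 = 2, b_2 = 1.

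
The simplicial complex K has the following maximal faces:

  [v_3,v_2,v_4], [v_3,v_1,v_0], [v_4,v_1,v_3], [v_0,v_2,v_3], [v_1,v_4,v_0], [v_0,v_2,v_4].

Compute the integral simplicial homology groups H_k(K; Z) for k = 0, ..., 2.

Fix the vertex order v_0 < v_1 < v_2 < v_3 < v_4 and write every simplex with vertices in increasing order. Then dim K = 2 and the simplices of K are:

  0-simplices (5): [v_0], [v_1], [v_2], [v_3], [v_4]
  1-simplices (9): [v_0,v_1], [v_0,v_2], [v_0,v_3], [v_0,v_4], [v_1,v_3], [v_1,v_4], [v_2,v_3], [v_2,v_4], [v_3,v_4]
  2-simplices (6): [v_0,v_1,v_3], [v_0,v_1,v_4], [v_0,v_2,v_3], [v_0,v_2,v_4], [v_1,v_3,v_4], [v_2,v_3,v_4]

Hence C_0 ≅ Z^5, C_1 ≅ Z^9, C_2 ≅ Z^6.

∂_1: C_1 → C_0 maps an edge to its endpoints' difference, ∂[p,q] = q − p. For instance
  ∂[v_2,v_3] = [v_3] − [v_2].
The resulting 5×9 matrix has rank 4, and its Smith normal form has invariant factors (1,1,1,1).

The boundary map ∂_2: C_2 → C_1 maps a triangle to the signed sum of its edges. For instance
  ∂[v_0,v_2,v_3] = [v_2,v_3] − [v_0,v_3] + [v_0,v_2],
  ∂[v_2,v_3,v_4] = [v_3,v_4] − [v_2,v_4] + [v_2,v_3].
The resulting 9×6 matrix has rank 5, and its Smith normal form has invariant factors (1,1,1,1,1).

Computing H_k = (kernel of ∂_k) / (image of ∂_{k+1}):

  H_0: rank C_0 − rank ∂_1 = 5 − 4 = 1, and the invariant factors of ∂_1 are all 1, so H_0 ≅ Z.
  H_1: rank ker ∂_1 − rank ∂_2 = (9 − 4) − 5 = 0, and the invariant factors of ∂_2 are all 1, so H_1 ≅ 0.
  H_2: rank ker ∂_2 − rank ∂_3 = (6 − 5) − 0 = 1, and there is no ∂_3, so H_2 ≅ Z.

As a check, the Euler characteristic is 5 − 9 + 6 = 2, which agrees with 1 − 0 + 1 = 2.

H_0 = Z,  H_1 = 0,  H_2 = Z.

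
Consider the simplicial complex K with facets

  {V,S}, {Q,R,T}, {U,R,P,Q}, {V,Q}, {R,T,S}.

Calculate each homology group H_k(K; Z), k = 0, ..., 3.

Take the total order P < Q < R < S < T < U < V on the vertex set. Then K (dimension 3) consists of the simplices:

  0-simplices (7): P, Q, R, S, T, U, V
  1-simplices (12): PQ, PR, PU, QR, QT, QU, QV, RS, RT, RU, ST, SV
  2-simplices (6): PQR, PQU, PRU, QRT, QRU, RST
  3-simplices (1): PQRU

giving chain groups C_0 ≅ Z^7, C_1 ≅ Z^12, C_2 ≅ Z^6, C_3 ≅ Z^1.

∂_1: C_1 → C_0 maps an edge to its endpoints' difference, ∂[p,q] = q − p.
This gives a 7×12 integer matrix of rank 6; reducing to Smith normal form yields diagonal entries (1,1,1,1,1,1).

Boundary ∂_2: C_2 → C_1 maps a triangle to the signed sum of its edges. For instance
  ∂PRU = RU − PU + PR,
  ∂RST = ST − RT + RS.
The resulting 12×6 matrix has rank 5, and its Smith normal form has invariant factors (1,1,1,1,1).

The boundary map ∂_3: C_3 → C_2 sends each 3-simplex σ to the alternating sum Σ_i (−1)^i (σ with its i-th vertex removed). For instance
  ∂PQRU = QRU − PRU + PQU − PQR.
As a 6×1 matrix over Z this has rank 1, with invariant factors (1).

Computing H_k = (kernel of ∂_k) / (image of ∂_{k+1}):

  H_0: rank C_0 − rank ∂_1 = 7 − 6 = 1, and the invariant factors of ∂_1 are all 1, so H_0 ≅ Z.
  H_1: rank ker ∂_1 − rank ∂_2 = (12 − 6) − 5 = 1, and the invariant factors of ∂_2 are all 1, so H_1 ≅ Z.
  H_2: rank ker ∂_2 − rank ∂_3 = (6 − 5) − 1 = 0, and the invariant factors of ∂_3 are all 1, so H_2 ≅ 0.
  H_3: rank ker ∂_3 − rank ∂_4 = (1 − 1) − 0 = 0, and there is no ∂_4, so H_3 ≅ 0.

H_0 ≅ Z,  H_1 ≅ Z,  H_2 = 0,  H_3 = 0.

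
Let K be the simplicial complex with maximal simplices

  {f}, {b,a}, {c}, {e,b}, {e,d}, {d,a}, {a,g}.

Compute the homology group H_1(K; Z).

H_1 ≅ Z.

We work with the vertex ordering a < b < c < d < e < f < g. The simplices of K, each written with vertices in increasing order, are:

  0-simplices (7): a, b, c, d, e, f, g
  1-simplices (5): ab, ad, ag, be, de

so the chain groups are C_0 ≅ Z^7, C_1 ≅ Z^5.

∂_1: C_1 → C_0 maps an edge to its endpoints' difference, ∂[p,q] = q − p. For instance
  ∂ad = d − a.
The 7×5 boundary matrix has rank 4 and Smith normal form diag(1,1,1,1).

Reading off H_k = ker ∂_k / im ∂_{k+1}:

  H_1: rank ker ∂_1 − rank ∂_2 = (5 − 4) − 0 = 1, and there is no ∂_2, so H_1 = Z.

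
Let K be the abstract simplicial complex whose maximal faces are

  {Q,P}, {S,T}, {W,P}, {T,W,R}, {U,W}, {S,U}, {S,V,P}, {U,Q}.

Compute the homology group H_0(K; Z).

H_0 = Z.

K has 8 vertices, 12 edges, 2 triangles.
rank ∂_0 = 0, rank ∂_1 = 7 ⇒ b_0 = 8 − 0 − 7 = 1; all invariant factors of ∂_1 are 1 so no torsion. So H_0 = Z.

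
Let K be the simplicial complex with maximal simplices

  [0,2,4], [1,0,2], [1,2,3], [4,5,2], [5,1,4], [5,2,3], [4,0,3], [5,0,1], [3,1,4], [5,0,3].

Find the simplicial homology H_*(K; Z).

Order the vertices as 0 < 1 < 2 < 3 < 4 < 5. Listing each simplex with vertices in this order, K has dimension 2 with simplices:

  0-simplices (6): [0], [1], [2], [3], [4], [5]
  1-simplices (15): [0,1], [0,2], [0,3], [0,4], [0,5], [1,2], [1,3], [1,4], [1,5], [2,3], [2,4], [2,5], [3,4], [3,5], [4,5]
  2-simplices (10): [0,1,2], [0,1,5], [0,2,4], [0,3,4], [0,3,5], [1,2,3], [1,3,4], [1,4,5], [2,3,5], [2,4,5]

so the chain groups are C_0 ≅ Z^6, C_1 ≅ Z^15, C_2 ≅ Z^10.

∂_1: C_1 → C_0 maps an edge to its endpoints' difference, ∂[p,q] = q − p. For instance
  ∂[1,5] = [5] − [1].
The resulting 6×15 matrix has rank 5, and its Smith normal form has invariant factors (1,1,1,1,1).

The boundary map ∂_2: C_2 → C_1 maps a triangle to the signed sum of its edges. For instance
  ∂[2,3,5] = [3,5] − [2,5] + [2,3],
  ∂[0,1,2] = [1,2] − [0,2] + [0,1].
The resulting 15×10 matrix has rank 10, and its Smith normal form has invariant factors (1,1,1,1,1,1,1,1,1,2).

Now H_k = ker ∂_k / im ∂_{k+1}, so:

  H_0: rank C_0 − rank ∂_1 = 6 − 5 = 1, and the invariant factors of ∂_1 are all 1, so H_0 = Z.
  H_1: rank ker ∂_1 − rank ∂_2 = (15 − 5) − 10 = 0, and ∂_2 has invariant factor 2 > 1, so H_1 = Z/2Z.
  H_2: rank ker ∂_2 − rank ∂_3 = (10 − 10) − 0 = 0, and there is no ∂_3, so H_2 = 0.

As a check, the Euler characteristic is 6 − 15 + 10 = 1, which agrees with 1 − 0 + 0 = 1.

H_0 = Z,  H_1 = Z/2Z,  H_2 = 0.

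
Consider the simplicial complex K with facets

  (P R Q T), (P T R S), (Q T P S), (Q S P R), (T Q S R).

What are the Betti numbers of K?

We work with the vertex ordering P < Q < R < S < T. The simplices of K, each written with vertices in increasing order, are:

  0-simplices (5): P, Q, R, S, T
  1-simplices (10): PQ, PR, PS, PT, QR, QS, QT, RS, RT, ST
  2-simplices (10): PQR, PQS, PQT, PRS, PRT, PST, QRS, QRT, QST, RST
  3-simplices (5): PQRS, PQRT, PQST, PRST, QRST

so the chain groups are C_0 ≅ Z^5, C_1 ≅ Z^10, C_2 ≅ Z^10, C_3 ≅ Z^5.

Boundary ∂_1: C_1 → C_0 sends each edge [p,q] (with p < q) to q − p. For instance
  ∂PR = R − P.
This gives a 5×10 integer matrix of rank 4; reducing to Smith normal form yields diagonal entries (1,1,1,1).

The boundary map ∂_2: C_2 → C_1 maps a triangle to the signed sum of its edges. For instance
  ∂QST = ST − QT + QS,
  ∂PQR = QR − PR + PQ.
As a 10×10 matrix over Z this has rank 6, with invariant factors (1,1,1,1,1,1).

∂_3: C_3 → C_2 sends each 3-simplex σ to the alternating sum Σ_i (−1)^i (σ with its i-th vertex removed). For instance
  ∂PQRS = QRS − PRS + PQS − PQR,
  ∂QRST = RST − QST + QRT − QRS.
This gives a 10×5 integer matrix of rank 4; reducing to Smith normal form yields diagonal entries (1,1,1,1).

From H_k ≅ ker(∂_k) / im(∂_{k+1}) we obtain:

  H_0: rank C_0 − rank ∂_1 = 5 − 4 = 1, and the invariant factors of ∂_1 are all 1, so H_0 ≅ Z.
  H_1: rank ker ∂_1 − rank ∂_2 = (10 − 4) − 6 = 0, and the invariant factors of ∂_2 are all 1, so H_1 ≅ 0.
  H_2: rank ker ∂_2 − rank ∂_3 = (10 − 6) − 4 = 0, and the invariant factors of ∂_3 are all 1, so H_2 ≅ 0.
  H_3: rank ker ∂_3 − rank ∂_4 = (5 − 4) − 0 = 1, and there is no ∂_4, so H_3 ≅ Z.

Hence the Betti numbers are b_0 = 1, b_1 = 0, b_2 = 0, b_3 = 1.

b_0 = 1, b_1 = 0, b_2 = 0, b_3 = 1.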